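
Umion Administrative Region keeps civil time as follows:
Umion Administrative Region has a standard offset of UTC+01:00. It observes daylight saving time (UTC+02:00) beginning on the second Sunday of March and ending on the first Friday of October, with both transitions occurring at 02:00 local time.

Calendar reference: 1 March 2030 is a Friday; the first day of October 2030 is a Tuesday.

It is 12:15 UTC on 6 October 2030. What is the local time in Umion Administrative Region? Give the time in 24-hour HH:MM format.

1 March 2030 is a Friday, so the first Sunday is March 3 and the second is March 10.
1 October 2030 is a Tuesday, so the first Friday is October 4.
At the standard offset (UTC+01:00), 12:15 UTC + 1h = 13:15 Umion Administrative Region standard time.
The standard-time date in Umion Administrative Region, 6 October 2030, does not fall between 10 March and 4 October, so daylight saving is not in effect and Umion Administrative Region is at UTC+01:00.
12:15 UTC + 1h = 13:15 local.

13:15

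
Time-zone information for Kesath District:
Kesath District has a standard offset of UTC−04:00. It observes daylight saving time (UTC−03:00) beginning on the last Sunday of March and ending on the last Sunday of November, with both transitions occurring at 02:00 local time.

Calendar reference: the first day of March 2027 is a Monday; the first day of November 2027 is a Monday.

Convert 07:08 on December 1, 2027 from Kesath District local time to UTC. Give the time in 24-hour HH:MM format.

11:08

1 March 2027 is a Monday, so Sundays fall on 7, 14, 21, 28; the last is March 28.
1 November 2027 is a Monday, so Sundays fall on 7, 14, 21, 28; the last is November 28.
December 1, 2027 is outside the daylight-saving period (28 March – 28 November), so Kesath District is on standard time, UTC−04:00.
07:08 local + 4h = 11:08 UTC.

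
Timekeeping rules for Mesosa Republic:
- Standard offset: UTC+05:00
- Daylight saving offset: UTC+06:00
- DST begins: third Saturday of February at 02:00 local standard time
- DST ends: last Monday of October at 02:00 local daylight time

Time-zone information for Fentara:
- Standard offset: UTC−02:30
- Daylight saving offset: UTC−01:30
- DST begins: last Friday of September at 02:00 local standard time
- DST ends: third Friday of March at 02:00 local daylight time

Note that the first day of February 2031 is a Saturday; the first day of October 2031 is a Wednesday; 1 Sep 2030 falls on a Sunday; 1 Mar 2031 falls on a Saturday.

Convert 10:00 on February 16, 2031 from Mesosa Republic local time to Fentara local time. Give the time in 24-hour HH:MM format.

1 February 2031 is a Saturday, so the first Saturday is February 1 and the third is February 15.
1 October 2031 is a Wednesday, so Mondays fall on 6, 13, 20, 27; the last is October 27.
February 16, 2031 falls between 15 February and 27 October, so daylight saving is in effect and Mesosa Republic is at UTC+06:00.
10:00 Mesosa Republic − 6h = 04:00 UTC.
1 September 2030 is a Sunday, so Fridays fall on 6, 13, 20, 27; the last is September 27.
1 March 2031 is a Saturday, so the first Friday is March 7 and the third is March 21.
At the standard offset (UTC−02:30), 04:00 UTC − 2h30m = 01:30 Fentara standard time.
Daylight saving runs 27 September 2030 – 21 March 2031; the standard-time date in Fentara, February 16, 2031, is inside that window, so Fentara is at UTC−01:30.
04:00 UTC − 1h30m = 02:30 Fentara.

02:30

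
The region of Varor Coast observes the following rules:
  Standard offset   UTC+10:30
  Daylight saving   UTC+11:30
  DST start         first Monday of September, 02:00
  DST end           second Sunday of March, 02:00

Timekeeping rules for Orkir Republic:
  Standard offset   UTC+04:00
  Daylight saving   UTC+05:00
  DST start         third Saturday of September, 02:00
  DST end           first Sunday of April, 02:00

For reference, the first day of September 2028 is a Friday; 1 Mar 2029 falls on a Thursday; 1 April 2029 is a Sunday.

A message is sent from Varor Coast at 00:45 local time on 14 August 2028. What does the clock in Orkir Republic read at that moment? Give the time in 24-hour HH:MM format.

1 September 2028 is a Friday, so the first Monday is September 4.
1 March 2029 is a Thursday, so the first Sunday is March 4 and the second is March 11.
14 August 2028 is outside the daylight-saving period (4 September 2028 – 11 March 2029), so Varor Coast is on standard time, UTC+10:30.
00:45 Varor Coast − 10h30m = 14:15 UTC (rolling into the previous day, 13 August 2028).
1 September 2028 is a Friday, so the first Saturday is September 2 and the third is September 16.
1 April 2029 is a Sunday, so the first Sunday is April 1.
At the standard offset (UTC+04:00), 14:15 UTC + 4h = 18:15 Orkir Republic standard time.
Daylight saving runs 16 September 2028 – 1 April 2029; the standard-time date in Orkir Republic, 13 August 2028, is outside that window, so Orkir Republic is on standard time at UTC+04:00.
14:15 UTC + 4h = 18:15 Orkir Republic.

18:15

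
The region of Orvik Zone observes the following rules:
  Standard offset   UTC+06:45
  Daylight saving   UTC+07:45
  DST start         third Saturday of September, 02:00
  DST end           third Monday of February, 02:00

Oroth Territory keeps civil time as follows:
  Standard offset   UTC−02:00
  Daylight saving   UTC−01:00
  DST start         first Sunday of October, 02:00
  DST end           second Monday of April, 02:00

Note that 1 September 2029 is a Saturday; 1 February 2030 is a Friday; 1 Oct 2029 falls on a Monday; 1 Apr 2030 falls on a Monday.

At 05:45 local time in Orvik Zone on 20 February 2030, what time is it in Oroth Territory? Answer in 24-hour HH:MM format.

1 September 2029 is a Saturday, so the first Saturday is September 1 and the third is September 15.
1 February 2030 is a Friday, so the first Monday is February 4 and the third is February 18.
20 February 2030 does not fall between 15 September 2029 and 18 February 2030, so daylight saving is not in effect and Orvik Zone is at UTC+06:45.
05:45 Orvik Zone − 6h45m = 23:00 UTC (rolling into the previous day, 19 February 2030).
1 October 2029 is a Monday, so the first Sunday is October 7.
1 April 2030 is a Monday, so the first Monday is April 1 and the second is April 8.
At the standard offset (UTC−02:00), 23:00 UTC − 2h = 21:00 Oroth Territory standard time.
Daylight saving runs 7 October 2029 – 8 April 2030; the standard-time date in Oroth Territory, 19 February 2030, is inside that window, so Oroth Territory is at UTC−01:00.
23:00 UTC − 1h = 22:00 Oroth Territory.

22:00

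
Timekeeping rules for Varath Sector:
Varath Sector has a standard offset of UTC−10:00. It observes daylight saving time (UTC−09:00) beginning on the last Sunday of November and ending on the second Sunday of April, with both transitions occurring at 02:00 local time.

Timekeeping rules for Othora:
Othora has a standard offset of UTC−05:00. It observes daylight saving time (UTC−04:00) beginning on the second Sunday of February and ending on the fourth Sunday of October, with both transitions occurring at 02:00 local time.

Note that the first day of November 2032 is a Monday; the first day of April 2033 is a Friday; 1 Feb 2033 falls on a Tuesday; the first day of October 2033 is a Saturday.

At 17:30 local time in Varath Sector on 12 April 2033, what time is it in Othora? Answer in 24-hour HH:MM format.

23:30

1 November 2032 is a Monday, so Sundays fall on 7, 14, 21, 28; the last is November 28.
1 April 2033 is a Friday, so the first Sunday is April 3 and the second is April 10.
Daylight saving runs 28 November 2032 – 10 April 2033; 12 April 2033 is outside that window, so Varath Sector is on standard time at UTC−10:00.
17:30 Varath Sector + 10h = 03:30 UTC (rolling into the next day, 13 April 2033).
1 February 2033 is a Tuesday, so the first Sunday is February 6 and the second is February 13.
1 October 2033 is a Saturday, so the first Sunday is October 2 and the fourth is October 23.
At the standard offset (UTC−05:00), 03:30 UTC − 5h = 22:30 Othora standard time (rolling into the previous day, 12 April 2033).
The standard-time date in Othora, 12 April 2033, lies within the daylight-saving period (13 February – 23 October), so Othora is on daylight time, UTC−04:00.
03:30 UTC − 4h = 23:30 Othora (rolling into the previous day, 12 April 2033).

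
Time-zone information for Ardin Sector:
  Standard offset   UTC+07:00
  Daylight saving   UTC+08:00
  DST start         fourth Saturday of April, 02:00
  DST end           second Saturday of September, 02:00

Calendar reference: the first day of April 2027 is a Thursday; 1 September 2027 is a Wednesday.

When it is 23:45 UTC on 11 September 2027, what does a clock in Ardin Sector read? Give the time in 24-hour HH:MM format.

1 April 2027 is a Thursday, so the first Saturday is April 3 and the fourth is April 24.
1 September 2027 is a Wednesday, so the first Saturday is September 4 and the second is September 11.
At the standard offset (UTC+07:00), 23:45 UTC + 7h = 06:45 Ardin Sector standard time (rolling into the next day, 12 September 2027).
Daylight saving runs 24 April – 11 September; the standard-time date in Ardin Sector, 12 September 2027, is outside that window, so Ardin Sector is on standard time at UTC+07:00.
23:45 UTC + 7h = 06:45 local (rolling into the next day, 12 September 2027).

06:45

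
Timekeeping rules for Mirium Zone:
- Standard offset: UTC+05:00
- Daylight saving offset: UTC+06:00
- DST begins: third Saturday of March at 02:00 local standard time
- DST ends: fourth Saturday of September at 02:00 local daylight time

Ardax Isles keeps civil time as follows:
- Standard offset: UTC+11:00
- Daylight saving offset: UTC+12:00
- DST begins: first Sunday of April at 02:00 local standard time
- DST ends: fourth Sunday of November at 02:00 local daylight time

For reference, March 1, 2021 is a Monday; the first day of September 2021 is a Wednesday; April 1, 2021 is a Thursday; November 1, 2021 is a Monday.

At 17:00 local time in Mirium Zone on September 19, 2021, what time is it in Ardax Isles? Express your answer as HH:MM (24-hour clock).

1 March 2021 is a Monday, so the first Saturday is March 6 and the third is March 20.
1 September 2021 is a Wednesday, so the first Saturday is September 4 and the fourth is September 25.
September 19, 2021 falls between 20 March and 25 September, so daylight saving is in effect and Mirium Zone is at UTC+06:00.
17:00 Mirium Zone − 6h = 11:00 UTC.
1 April 2021 is a Thursday, so the first Sunday is April 4.
1 November 2021 is a Monday, so the first Sunday is November 7 and the fourth is November 28.
At the standard offset (UTC+11:00), 11:00 UTC + 11h = 22:00 Ardax Isles standard time.
The standard-time date in Ardax Isles, September 19, 2021, lies within the daylight-saving period (4 April – 28 November), so Ardax Isles is on daylight time, UTC+12:00.
11:00 UTC + 12h = 23:00 Ardax Isles.

23:00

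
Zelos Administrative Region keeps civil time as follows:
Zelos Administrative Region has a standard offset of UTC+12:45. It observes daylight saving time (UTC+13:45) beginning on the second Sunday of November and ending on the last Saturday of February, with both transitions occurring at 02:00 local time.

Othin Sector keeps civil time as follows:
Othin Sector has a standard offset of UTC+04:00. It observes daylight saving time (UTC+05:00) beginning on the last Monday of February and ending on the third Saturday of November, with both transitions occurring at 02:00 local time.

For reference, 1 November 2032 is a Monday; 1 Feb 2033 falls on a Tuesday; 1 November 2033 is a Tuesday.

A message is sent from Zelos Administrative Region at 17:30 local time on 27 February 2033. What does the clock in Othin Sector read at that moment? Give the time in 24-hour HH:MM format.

1 November 2032 is a Monday, so the first Sunday is November 7 and the second is November 14.
1 February 2033 is a Tuesday, so Saturdays fall on 5, 12, 19, 26; the last is February 26.
27 February 2033 does not fall between 14 November 2032 and 26 February 2033, so daylight saving is not in effect and Zelos Administrative Region is at UTC+12:45.
17:30 Zelos Administrative Region − 12h45m = 04:45 UTC.
1 February 2033 is a Tuesday, so Mondays fall on 7, 14, 21, 28; the last is February 28.
1 November 2033 is a Tuesday, so the first Saturday is November 5 and the third is November 19.
At the standard offset (UTC+04:00), 04:45 UTC + 4h = 08:45 Othin Sector standard time.
The standard-time date in Othin Sector, 27 February 2033, does not fall between 28 February and 19 November, so daylight saving is not in effect and Othin Sector is at UTC+04:00.
04:45 UTC + 4h = 08:45 Othin Sector.

08:45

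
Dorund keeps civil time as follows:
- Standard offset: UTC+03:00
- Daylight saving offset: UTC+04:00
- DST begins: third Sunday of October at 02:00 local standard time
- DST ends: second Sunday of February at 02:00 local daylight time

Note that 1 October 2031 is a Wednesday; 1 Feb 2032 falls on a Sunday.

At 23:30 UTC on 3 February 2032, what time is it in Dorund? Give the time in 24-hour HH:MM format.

1 October 2031 is a Wednesday, so the first Sunday is October 5 and the third is October 19.
1 February 2032 is a Sunday, so the first Sunday is February 1 and the second is February 8.
At the standard offset (UTC+03:00), 23:30 UTC + 3h = 02:30 Dorund standard time (rolling into the next day, 4 February 2032).
Daylight saving runs 19 October 2031 – 8 February 2032; the standard-time date in Dorund, 4 February 2032, is inside that window, so Dorund is at UTC+04:00.
23:30 UTC + 4h = 03:30 local (rolling into the next day, 4 February 2032).

03:30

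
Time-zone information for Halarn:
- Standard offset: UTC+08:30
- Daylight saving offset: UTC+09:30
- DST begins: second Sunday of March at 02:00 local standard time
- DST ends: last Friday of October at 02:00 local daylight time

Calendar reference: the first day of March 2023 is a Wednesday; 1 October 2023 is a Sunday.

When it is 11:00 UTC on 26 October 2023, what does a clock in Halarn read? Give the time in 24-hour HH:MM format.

1 March 2023 is a Wednesday, so the first Sunday is March 5 and the second is March 12.
1 October 2023 is a Sunday, so Fridays fall on 6, 13, 20, 27; the last is October 27.
At the standard offset (UTC+08:30), 11:00 UTC + 8h30m = 19:30 Halarn standard time.
The standard-time date in Halarn, 26 October 2023, falls between 12 March and 27 October, so daylight saving is in effect and Halarn is at UTC+09:30.
11:00 UTC + 9h30m = 20:30 local.

20:30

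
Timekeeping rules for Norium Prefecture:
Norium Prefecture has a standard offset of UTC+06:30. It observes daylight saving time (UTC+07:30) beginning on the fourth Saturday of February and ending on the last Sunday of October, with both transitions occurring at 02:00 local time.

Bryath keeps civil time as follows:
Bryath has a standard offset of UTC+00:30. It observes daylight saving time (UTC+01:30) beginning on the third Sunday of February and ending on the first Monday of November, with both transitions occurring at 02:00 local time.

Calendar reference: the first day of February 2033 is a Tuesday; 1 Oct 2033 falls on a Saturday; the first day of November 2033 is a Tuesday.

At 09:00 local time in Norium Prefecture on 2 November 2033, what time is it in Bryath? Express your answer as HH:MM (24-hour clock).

1 February 2033 is a Tuesday, so the first Saturday is February 5 and the fourth is February 26.
1 October 2033 is a Saturday, so Sundays fall on 2, 9, 16, 23, 30; the last is October 30.
2 November 2033 is outside the daylight-saving period (26 February – 30 October), so Norium Prefecture is on standard time, UTC+06:30.
09:00 Norium Prefecture − 6h30m = 02:30 UTC.
1 February 2033 is a Tuesday, so the first Sunday is February 6 and the third is February 20.
1 November 2033 is a Tuesday, so the first Monday is November 7.
At the standard offset (UTC+00:30), 02:30 UTC + 0h30m = 03:00 Bryath standard time.
The standard-time date in Bryath, 2 November 2033, falls between 20 February and 7 November, so daylight saving is in effect and Bryath is at UTC+01:30.
02:30 UTC + 1h30m = 04:00 Bryath.

04:00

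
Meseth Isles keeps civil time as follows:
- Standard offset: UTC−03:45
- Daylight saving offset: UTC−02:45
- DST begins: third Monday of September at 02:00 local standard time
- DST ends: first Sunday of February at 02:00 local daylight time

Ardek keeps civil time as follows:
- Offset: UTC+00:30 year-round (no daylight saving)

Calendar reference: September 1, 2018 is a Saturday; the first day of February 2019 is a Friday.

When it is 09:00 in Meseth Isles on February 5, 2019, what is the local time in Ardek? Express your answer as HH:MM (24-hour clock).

13:15

1 September 2018 is a Saturday, so the first Monday is September 3 and the third is September 17.
1 February 2019 is a Friday, so the first Sunday is February 3.
February 5, 2019 does not fall between 17 September 2018 and 3 February 2019, so daylight saving is not in effect and Meseth Isles is at UTC−03:45.
09:00 Meseth Isles + 3h45m = 12:45 UTC.
Ardek stays on UTC+00:30 all year.
12:45 UTC + 0h30m = 13:15 Ardek.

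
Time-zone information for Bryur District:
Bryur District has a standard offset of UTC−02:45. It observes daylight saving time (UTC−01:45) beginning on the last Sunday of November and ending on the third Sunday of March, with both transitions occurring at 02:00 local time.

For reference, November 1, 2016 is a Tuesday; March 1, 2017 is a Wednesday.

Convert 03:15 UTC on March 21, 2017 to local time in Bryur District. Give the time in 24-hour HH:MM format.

00:30

1 November 2016 is a Tuesday, so Sundays fall on 6, 13, 20, 27; the last is November 27.
1 March 2017 is a Wednesday, so the first Sunday is March 5 and the third is March 19.
At the standard offset (UTC−02:45), 03:15 UTC − 2h45m = 00:30 Bryur District standard time.
Daylight saving runs 27 November 2016 – 19 March 2017; the standard-time date in Bryur District, March 21, 2017, is outside that window, so Bryur District is on standard time at UTC−02:45.
03:15 UTC − 2h45m = 00:30 local.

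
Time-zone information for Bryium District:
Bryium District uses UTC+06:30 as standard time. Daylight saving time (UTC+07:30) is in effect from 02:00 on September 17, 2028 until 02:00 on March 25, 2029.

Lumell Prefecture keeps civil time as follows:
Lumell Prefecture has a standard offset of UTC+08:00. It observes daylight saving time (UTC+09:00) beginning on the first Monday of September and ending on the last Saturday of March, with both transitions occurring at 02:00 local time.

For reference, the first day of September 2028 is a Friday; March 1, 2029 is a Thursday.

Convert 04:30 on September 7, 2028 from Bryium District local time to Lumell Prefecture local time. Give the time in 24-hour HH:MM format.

07:00

September 7, 2028 does not fall between 17 September 2028 and 25 March 2029, so daylight saving is not in effect and Bryium District is at UTC+06:30.
04:30 Bryium District − 6h30m = 22:00 UTC (rolling into the previous day, 6 September 2028).
1 September 2028 is a Friday, so the first Monday is September 4.
1 March 2029 is a Thursday, so Saturdays fall on 3, 10, 17, 24, 31; the last is March 31.
At the standard offset (UTC+08:00), 22:00 UTC + 8h = 06:00 Lumell Prefecture standard time (rolling into the next day, 7 September 2028).
The standard-time date in Lumell Prefecture, September 7, 2028, lies within the daylight-saving period (4 September 2028 – 31 March 2029), so Lumell Prefecture is on daylight time, UTC+09:00.
22:00 UTC + 9h = 07:00 Lumell Prefecture (rolling into the next day, 7 September 2028).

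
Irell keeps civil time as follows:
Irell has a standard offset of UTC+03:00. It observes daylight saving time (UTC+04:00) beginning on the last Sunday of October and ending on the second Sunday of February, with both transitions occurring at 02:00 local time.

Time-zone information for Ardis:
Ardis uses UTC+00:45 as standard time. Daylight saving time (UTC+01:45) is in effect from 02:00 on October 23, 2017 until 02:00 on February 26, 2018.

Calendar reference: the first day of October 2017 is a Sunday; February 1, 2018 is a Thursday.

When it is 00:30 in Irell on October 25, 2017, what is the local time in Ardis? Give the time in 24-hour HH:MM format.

1 October 2017 is a Sunday, so Sundays fall on 1, 8, 15, 22, 29; the last is October 29.
1 February 2018 is a Thursday, so the first Sunday is February 4 and the second is February 11.
October 25, 2017 is outside the daylight-saving period (29 October 2017 – 11 February 2018), so Irell is on standard time, UTC+03:00.
00:30 Irell − 3h = 21:30 UTC (rolling into the previous day, 24 October 2017).
At the standard offset (UTC+00:45), 21:30 UTC + 0h45m = 22:15 Ardis standard time.
Daylight saving runs 23 October 2017 – 26 February 2018; the standard-time date in Ardis, October 24, 2017, is inside that window, so Ardis is at UTC+01:45.
21:30 UTC + 1h45m = 23:15 Ardis.

23:15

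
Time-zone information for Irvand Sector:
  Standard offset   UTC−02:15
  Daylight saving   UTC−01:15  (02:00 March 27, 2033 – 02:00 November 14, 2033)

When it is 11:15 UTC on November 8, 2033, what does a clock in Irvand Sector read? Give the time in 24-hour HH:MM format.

At the standard offset (UTC−02:15), 11:15 UTC − 2h15m = 09:00 Irvand Sector standard time.
Daylight saving runs 27 March – 14 November; the standard-time date in Irvand Sector, November 8, 2033, is inside that window, so Irvand Sector is at UTC−01:15.
11:15 UTC − 1h15m = 10:00 local.

10:00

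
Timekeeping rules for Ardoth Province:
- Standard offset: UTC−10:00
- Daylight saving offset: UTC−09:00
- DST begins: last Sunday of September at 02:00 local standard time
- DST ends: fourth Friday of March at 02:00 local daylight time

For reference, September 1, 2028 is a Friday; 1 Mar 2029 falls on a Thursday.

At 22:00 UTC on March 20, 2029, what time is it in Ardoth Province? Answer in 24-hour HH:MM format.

13:00

1 September 2028 is a Friday, so Sundays fall on 3, 10, 17, 24; the last is September 24.
1 March 2029 is a Thursday, so the first Friday is March 2 and the fourth is March 23.
At the standard offset (UTC−10:00), 22:00 UTC − 10h = 12:00 Ardoth Province standard time.
The standard-time date in Ardoth Province, March 20, 2029, lies within the daylight-saving period (24 September 2028 – 23 March 2029), so Ardoth Province is on daylight time, UTC−09:00.
22:00 UTC − 9h = 13:00 local.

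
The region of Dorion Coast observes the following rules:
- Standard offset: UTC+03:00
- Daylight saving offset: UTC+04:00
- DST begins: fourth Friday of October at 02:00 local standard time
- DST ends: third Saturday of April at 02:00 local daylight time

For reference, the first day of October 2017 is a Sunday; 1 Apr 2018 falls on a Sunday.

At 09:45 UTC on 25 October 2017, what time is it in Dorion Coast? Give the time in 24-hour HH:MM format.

12:45

1 October 2017 is a Sunday, so the first Friday is October 6 and the fourth is October 27.
1 April 2018 is a Sunday, so the first Saturday is April 7 and the third is April 21.
At the standard offset (UTC+03:00), 09:45 UTC + 3h = 12:45 Dorion Coast standard time.
Daylight saving runs 27 October 2017 – 21 April 2018; the standard-time date in Dorion Coast, 25 October 2017, is outside that window, so Dorion Coast is on standard time at UTC+03:00.
09:45 UTC + 3h = 12:45 local.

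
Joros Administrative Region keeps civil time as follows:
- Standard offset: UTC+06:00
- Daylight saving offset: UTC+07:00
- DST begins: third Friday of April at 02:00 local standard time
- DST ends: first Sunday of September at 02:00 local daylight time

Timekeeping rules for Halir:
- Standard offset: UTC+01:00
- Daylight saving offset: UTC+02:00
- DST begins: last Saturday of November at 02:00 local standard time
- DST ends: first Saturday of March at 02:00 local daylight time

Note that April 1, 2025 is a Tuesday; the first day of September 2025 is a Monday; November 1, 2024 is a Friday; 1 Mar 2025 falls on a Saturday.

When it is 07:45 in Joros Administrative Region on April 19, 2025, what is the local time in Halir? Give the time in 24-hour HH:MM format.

1 April 2025 is a Tuesday, so the first Friday is April 4 and the third is April 18.
1 September 2025 is a Monday, so the first Sunday is September 7.
Daylight saving runs 18 April – 7 September; April 19, 2025 is inside that window, so Joros Administrative Region is at UTC+07:00.
07:45 Joros Administrative Region − 7h = 00:45 UTC.
1 November 2024 is a Friday, so Saturdays fall on 2, 9, 16, 23, 30; the last is November 30.
1 March 2025 is a Saturday, so the first Saturday is March 1.
At the standard offset (UTC+01:00), 00:45 UTC + 1h = 01:45 Halir standard time.
The standard-time date in Halir, April 19, 2025, is outside the daylight-saving period (30 November 2024 – 1 March 2025), so Halir is on standard time, UTC+01:00.
00:45 UTC + 1h = 01:45 Halir.

01:45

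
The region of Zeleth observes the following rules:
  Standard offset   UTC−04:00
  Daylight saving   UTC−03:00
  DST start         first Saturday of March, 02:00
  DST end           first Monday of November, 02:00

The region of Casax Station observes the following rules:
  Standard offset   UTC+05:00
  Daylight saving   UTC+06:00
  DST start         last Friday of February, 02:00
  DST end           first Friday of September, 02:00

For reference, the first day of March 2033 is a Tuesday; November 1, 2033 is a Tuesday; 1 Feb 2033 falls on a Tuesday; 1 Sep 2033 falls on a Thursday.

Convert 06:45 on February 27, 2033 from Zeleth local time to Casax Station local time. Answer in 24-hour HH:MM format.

16:45

1 March 2033 is a Tuesday, so the first Saturday is March 5.
1 November 2033 is a Tuesday, so the first Monday is November 7.
February 27, 2033 does not fall between 5 March and 7 November, so daylight saving is not in effect and Zeleth is at UTC−04:00.
06:45 Zeleth + 4h = 10:45 UTC.
1 February 2033 is a Tuesday, so Fridays fall on 4, 11, 18, 25; the last is February 25.
1 September 2033 is a Thursday, so the first Friday is September 2.
At the standard offset (UTC+05:00), 10:45 UTC + 5h = 15:45 Casax Station standard time.
The standard-time date in Casax Station, February 27, 2033, falls between 25 February and 2 September, so daylight saving is in effect and Casax Station is at UTC+06:00.
10:45 UTC + 6h = 16:45 Casax Station.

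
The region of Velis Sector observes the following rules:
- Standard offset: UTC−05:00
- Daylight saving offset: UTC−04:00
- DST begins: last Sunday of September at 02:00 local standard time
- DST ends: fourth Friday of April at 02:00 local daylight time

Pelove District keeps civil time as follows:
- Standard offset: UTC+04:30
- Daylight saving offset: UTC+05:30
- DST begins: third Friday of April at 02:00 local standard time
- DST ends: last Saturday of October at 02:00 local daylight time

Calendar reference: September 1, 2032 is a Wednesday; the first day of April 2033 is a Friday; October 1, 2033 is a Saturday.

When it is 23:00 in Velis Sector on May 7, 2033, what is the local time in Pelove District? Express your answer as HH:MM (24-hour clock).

09:30

1 September 2032 is a Wednesday, so Sundays fall on 5, 12, 19, 26; the last is September 26.
1 April 2033 is a Friday, so the first Friday is April 1 and the fourth is April 22.
May 7, 2033 is outside the daylight-saving period (26 September 2032 – 22 April 2033), so Velis Sector is on standard time, UTC−05:00.
23:00 Velis Sector + 5h = 04:00 UTC (rolling into the next day, 8 May 2033).
1 April 2033 is a Friday, so the first Friday is April 1 and the third is April 15.
1 October 2033 is a Saturday, so Saturdays fall on 1, 8, 15, 22, 29; the last is October 29.
At the standard offset (UTC+04:30), 04:00 UTC + 4h30m = 08:30 Pelove District standard time.
Daylight saving runs 15 April – 29 October; the standard-time date in Pelove District, May 8, 2033, is inside that window, so Pelove District is at UTC+05:30.
04:00 UTC + 5h30m = 09:30 Pelove District.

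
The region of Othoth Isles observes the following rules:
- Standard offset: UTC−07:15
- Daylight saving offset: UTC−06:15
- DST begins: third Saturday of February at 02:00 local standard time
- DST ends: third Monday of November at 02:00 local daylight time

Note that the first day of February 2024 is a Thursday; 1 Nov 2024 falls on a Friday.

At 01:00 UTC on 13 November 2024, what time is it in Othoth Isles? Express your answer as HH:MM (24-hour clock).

18:45

1 February 2024 is a Thursday, so the first Saturday is February 3 and the third is February 17.
1 November 2024 is a Friday, so the first Monday is November 4 and the third is November 18.
At the standard offset (UTC−07:15), 01:00 UTC − 7h15m = 17:45 Othoth Isles standard time (rolling into the previous day, 12 November 2024).
The standard-time date in Othoth Isles, 12 November 2024, falls between 17 February and 18 November, so daylight saving is in effect and Othoth Isles is at UTC−06:15.
01:00 UTC − 6h15m = 18:45 local (rolling into the previous day, 12 November 2024).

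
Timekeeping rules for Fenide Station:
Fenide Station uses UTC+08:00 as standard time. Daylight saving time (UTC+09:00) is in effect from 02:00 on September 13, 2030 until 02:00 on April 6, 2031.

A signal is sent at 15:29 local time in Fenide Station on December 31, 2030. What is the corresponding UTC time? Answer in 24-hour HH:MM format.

Daylight saving runs 13 September 2030 – 6 April 2031; December 31, 2030 is inside that window, so Fenide Station is at UTC+09:00.
15:29 local − 9h = 06:29 UTC.

06:29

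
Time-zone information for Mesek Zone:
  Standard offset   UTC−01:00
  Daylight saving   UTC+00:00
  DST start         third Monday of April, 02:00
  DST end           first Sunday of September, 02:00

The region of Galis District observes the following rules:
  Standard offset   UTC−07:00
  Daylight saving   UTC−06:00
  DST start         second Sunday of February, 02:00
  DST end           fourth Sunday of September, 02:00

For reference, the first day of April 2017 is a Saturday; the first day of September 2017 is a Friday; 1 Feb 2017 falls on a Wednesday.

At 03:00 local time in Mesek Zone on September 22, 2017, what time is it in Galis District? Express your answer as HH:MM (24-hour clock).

1 April 2017 is a Saturday, so the first Monday is April 3 and the third is April 17.
1 September 2017 is a Friday, so the first Sunday is September 3.
September 22, 2017 does not fall between 17 April and 3 September, so daylight saving is not in effect and Mesek Zone is at UTC−01:00.
03:00 Mesek Zone + 1h = 04:00 UTC.
1 February 2017 is a Wednesday, so the first Sunday is February 5 and the second is February 12.
1 September 2017 is a Friday, so the first Sunday is September 3 and the fourth is September 24.
At the standard offset (UTC−07:00), 04:00 UTC − 7h = 21:00 Galis District standard time (rolling into the previous day, 21 September 2017).
The standard-time date in Galis District, September 21, 2017, lies within the daylight-saving period (12 February – 24 September), so Galis District is on daylight time, UTC−06:00.
04:00 UTC − 6h = 22:00 Galis District (rolling into the previous day, 21 September 2017).

22:00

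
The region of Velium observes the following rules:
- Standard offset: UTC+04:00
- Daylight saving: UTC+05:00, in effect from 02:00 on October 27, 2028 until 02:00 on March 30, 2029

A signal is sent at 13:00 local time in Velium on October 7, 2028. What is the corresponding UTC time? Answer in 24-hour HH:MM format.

09:00

October 7, 2028 is outside the daylight-saving period (27 October 2028 – 30 March 2029), so Velium is on standard time, UTC+04:00.
13:00 local − 4h = 09:00 UTC.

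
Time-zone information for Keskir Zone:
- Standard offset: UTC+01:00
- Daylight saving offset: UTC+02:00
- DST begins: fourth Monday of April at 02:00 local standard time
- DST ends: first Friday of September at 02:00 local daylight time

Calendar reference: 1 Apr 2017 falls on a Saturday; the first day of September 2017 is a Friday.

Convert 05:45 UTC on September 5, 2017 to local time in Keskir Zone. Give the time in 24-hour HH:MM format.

1 April 2017 is a Saturday, so the first Monday is April 3 and the fourth is April 24.
1 September 2017 is a Friday, so the first Friday is September 1.
At the standard offset (UTC+01:00), 05:45 UTC + 1h = 06:45 Keskir Zone standard time.
Daylight saving runs 24 April – 1 September; the standard-time date in Keskir Zone, September 5, 2017, is outside that window, so Keskir Zone is on standard time at UTC+01:00.
05:45 UTC + 1h = 06:45 local.

06:45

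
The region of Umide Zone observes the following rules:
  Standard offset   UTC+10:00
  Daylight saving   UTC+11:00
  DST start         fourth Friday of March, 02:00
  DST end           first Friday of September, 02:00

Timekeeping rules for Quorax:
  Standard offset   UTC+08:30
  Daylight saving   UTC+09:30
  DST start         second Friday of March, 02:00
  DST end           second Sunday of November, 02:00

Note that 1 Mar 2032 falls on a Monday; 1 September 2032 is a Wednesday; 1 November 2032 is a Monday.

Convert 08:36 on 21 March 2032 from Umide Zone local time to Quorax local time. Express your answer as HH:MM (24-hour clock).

1 March 2032 is a Monday, so the first Friday is March 5 and the fourth is March 26.
1 September 2032 is a Wednesday, so the first Friday is September 3.
Daylight saving runs 26 March – 3 September; 21 March 2032 is outside that window, so Umide Zone is on standard time at UTC+10:00.
08:36 Umide Zone − 10h = 22:36 UTC (rolling into the previous day, 20 March 2032).
1 March 2032 is a Monday, so the first Friday is March 5 and the second is March 12.
1 November 2032 is a Monday, so the first Sunday is November 7 and the second is November 14.
At the standard offset (UTC+08:30), 22:36 UTC + 8h30m = 07:06 Quorax standard time (rolling into the next day, 21 March 2032).
The standard-time date in Quorax, 21 March 2032, lies within the daylight-saving period (12 March – 14 November), so Quorax is on daylight time, UTC+09:30.
22:36 UTC + 9h30m = 08:06 Quorax (rolling into the next day, 21 March 2032).

08:06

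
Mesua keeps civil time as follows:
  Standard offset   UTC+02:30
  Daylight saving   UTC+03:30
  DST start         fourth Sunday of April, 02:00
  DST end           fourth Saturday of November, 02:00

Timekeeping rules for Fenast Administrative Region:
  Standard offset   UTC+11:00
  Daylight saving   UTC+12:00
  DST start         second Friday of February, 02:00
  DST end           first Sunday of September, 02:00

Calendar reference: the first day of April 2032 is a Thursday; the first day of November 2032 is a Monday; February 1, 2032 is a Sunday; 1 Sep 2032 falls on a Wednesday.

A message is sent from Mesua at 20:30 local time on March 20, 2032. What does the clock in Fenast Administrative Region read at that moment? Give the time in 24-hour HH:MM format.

1 April 2032 is a Thursday, so the first Sunday is April 4 and the fourth is April 25.
1 November 2032 is a Monday, so the first Saturday is November 6 and the fourth is November 27.
March 20, 2032 does not fall between 25 April and 27 November, so daylight saving is not in effect and Mesua is at UTC+02:30.
20:30 Mesua − 2h30m = 18:00 UTC.
1 February 2032 is a Sunday, so the first Friday is February 6 and the second is February 13.
1 September 2032 is a Wednesday, so the first Sunday is September 5.
At the standard offset (UTC+11:00), 18:00 UTC + 11h = 05:00 Fenast Administrative Region standard time (rolling into the next day, 21 March 2032).
The standard-time date in Fenast Administrative Region, March 21, 2032, falls between 13 February and 5 September, so daylight saving is in effect and Fenast Administrative Region is at UTC+12:00.
18:00 UTC + 12h = 06:00 Fenast Administrative Region (rolling into the next day, 21 March 2032).

06:00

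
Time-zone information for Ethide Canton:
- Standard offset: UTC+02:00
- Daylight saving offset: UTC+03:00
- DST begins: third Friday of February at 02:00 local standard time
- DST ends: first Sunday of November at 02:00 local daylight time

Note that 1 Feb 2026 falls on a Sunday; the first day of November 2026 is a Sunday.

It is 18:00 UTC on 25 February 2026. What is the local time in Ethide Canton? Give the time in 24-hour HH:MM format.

1 February 2026 is a Sunday, so the first Friday is February 6 and the third is February 20.
1 November 2026 is a Sunday, so the first Sunday is November 1.
At the standard offset (UTC+02:00), 18:00 UTC + 2h = 20:00 Ethide Canton standard time.
The standard-time date in Ethide Canton, 25 February 2026, falls between 20 February and 1 November, so daylight saving is in effect and Ethide Canton is at UTC+03:00.
18:00 UTC + 3h = 21:00 local.

21:00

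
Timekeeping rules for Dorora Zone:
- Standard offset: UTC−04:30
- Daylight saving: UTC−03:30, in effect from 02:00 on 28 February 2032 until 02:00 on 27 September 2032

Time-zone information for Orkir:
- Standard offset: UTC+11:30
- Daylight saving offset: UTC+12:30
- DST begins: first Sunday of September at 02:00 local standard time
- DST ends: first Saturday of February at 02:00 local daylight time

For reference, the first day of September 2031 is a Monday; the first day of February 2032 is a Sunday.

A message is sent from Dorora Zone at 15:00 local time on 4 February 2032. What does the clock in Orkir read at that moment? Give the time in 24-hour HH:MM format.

08:00

Daylight saving runs 28 February – 27 September; 4 February 2032 is outside that window, so Dorora Zone is on standard time at UTC−04:30.
15:00 Dorora Zone + 4h30m = 19:30 UTC.
1 September 2031 is a Monday, so the first Sunday is September 7.
1 February 2032 is a Sunday, so the first Saturday is February 7.
At the standard offset (UTC+11:30), 19:30 UTC + 11h30m = 07:00 Orkir standard time (rolling into the next day, 5 February 2032).
Daylight saving runs 7 September 2031 – 7 February 2032; the standard-time date in Orkir, 5 February 2032, is inside that window, so Orkir is at UTC+12:30.
19:30 UTC + 12h30m = 08:00 Orkir (rolling into the next day, 5 February 2032).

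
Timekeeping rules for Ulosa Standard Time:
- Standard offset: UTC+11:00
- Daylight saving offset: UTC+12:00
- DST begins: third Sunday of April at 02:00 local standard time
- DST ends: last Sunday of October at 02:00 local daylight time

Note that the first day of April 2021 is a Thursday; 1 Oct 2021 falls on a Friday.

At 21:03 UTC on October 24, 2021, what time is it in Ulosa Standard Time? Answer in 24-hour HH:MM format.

09:03

1 April 2021 is a Thursday, so the first Sunday is April 4 and the third is April 18.
1 October 2021 is a Friday, so Sundays fall on 3, 10, 17, 24, 31; the last is October 31.
At the standard offset (UTC+11:00), 21:03 UTC + 11h = 08:03 Ulosa Standard Time standard time (rolling into the next day, 25 October 2021).
Daylight saving runs 18 April – 31 October; the standard-time date in Ulosa Standard Time, October 25, 2021, is inside that window, so Ulosa Standard Time is at UTC+12:00.
21:03 UTC + 12h = 09:03 local (rolling into the next day, 25 October 2021).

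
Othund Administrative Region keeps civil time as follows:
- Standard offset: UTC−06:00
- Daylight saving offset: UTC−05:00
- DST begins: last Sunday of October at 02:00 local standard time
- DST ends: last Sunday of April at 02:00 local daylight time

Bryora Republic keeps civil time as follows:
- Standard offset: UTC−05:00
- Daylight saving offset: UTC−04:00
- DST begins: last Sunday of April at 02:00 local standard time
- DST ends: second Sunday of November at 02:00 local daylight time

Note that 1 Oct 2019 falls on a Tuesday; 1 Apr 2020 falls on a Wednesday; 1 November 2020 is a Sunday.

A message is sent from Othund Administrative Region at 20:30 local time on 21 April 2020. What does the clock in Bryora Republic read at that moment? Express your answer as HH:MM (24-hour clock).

20:30

1 October 2019 is a Tuesday, so Sundays fall on 6, 13, 20, 27; the last is October 27.
1 April 2020 is a Wednesday, so Sundays fall on 5, 12, 19, 26; the last is April 26.
21 April 2020 lies within the daylight-saving period (27 October 2019 – 26 April 2020), so Othund Administrative Region is on daylight time, UTC−05:00.
20:30 Othund Administrative Region + 5h = 01:30 UTC (rolling into the next day, 22 April 2020).
1 April 2020 is a Wednesday, so Sundays fall on 5, 12, 19, 26; the last is April 26.
1 November 2020 is a Sunday, so the first Sunday is November 1 and the second is November 8.
At the standard offset (UTC−05:00), 01:30 UTC − 5h = 20:30 Bryora Republic standard time (rolling into the previous day, 21 April 2020).
Daylight saving runs 26 April – 8 November; the standard-time date in Bryora Republic, 21 April 2020, is outside that window, so Bryora Republic is on standard time at UTC−05:00.
01:30 UTC − 5h = 20:30 Bryora Republic (rolling into the previous day, 21 April 2020).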